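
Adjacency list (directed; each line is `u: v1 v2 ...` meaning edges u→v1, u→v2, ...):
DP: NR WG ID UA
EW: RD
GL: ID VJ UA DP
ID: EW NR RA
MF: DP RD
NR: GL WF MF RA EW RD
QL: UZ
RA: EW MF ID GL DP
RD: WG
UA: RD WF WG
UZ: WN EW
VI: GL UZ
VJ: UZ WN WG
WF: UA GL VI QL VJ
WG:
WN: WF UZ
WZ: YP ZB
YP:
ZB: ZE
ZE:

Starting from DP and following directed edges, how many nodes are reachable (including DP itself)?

BFS from DP visits: DP, WG, UA, NR, ID, WF, RD, RA, MF, GL, EW, VJ, VI, QL, WN, UZ
Reachable nodes: 16 of 20 total.

16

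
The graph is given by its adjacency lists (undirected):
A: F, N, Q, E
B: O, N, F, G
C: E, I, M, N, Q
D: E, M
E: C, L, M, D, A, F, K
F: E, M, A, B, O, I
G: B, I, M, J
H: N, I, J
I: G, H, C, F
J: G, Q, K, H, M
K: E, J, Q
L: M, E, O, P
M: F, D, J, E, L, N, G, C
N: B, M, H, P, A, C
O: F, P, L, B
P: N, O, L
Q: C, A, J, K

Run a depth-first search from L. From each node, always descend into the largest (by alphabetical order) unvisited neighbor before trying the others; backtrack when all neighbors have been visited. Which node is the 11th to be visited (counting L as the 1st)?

E

Visit L
L → P
P → O
O → F
F → M
M → N
N → H
H → J
J → Q
Q → K
K → E
E → D
E → C
C → I
I → G
G → B
E → A

Visit order: L, P, O, F, M, N, H, J, Q, K, E, D, C, I, G, B, A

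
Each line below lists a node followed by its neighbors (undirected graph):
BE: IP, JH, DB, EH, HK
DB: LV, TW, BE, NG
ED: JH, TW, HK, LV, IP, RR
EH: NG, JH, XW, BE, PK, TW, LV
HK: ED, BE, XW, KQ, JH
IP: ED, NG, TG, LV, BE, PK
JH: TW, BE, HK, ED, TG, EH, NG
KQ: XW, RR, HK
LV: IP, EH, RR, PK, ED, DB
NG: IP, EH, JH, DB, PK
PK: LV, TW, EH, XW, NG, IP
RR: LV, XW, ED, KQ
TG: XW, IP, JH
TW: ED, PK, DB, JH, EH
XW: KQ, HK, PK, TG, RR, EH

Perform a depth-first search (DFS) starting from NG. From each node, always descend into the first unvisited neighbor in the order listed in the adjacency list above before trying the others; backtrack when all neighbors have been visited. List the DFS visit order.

Visit NG
NG → IP
IP → ED
ED → JH
JH → TW
TW → PK
PK → LV
LV → EH
EH → XW
XW → KQ
KQ → RR
KQ → HK
HK → BE
BE → DB
XW → TG

NG, IP, ED, JH, TW, PK, LV, EH, XW, KQ, RR, HK, BE, DB, TG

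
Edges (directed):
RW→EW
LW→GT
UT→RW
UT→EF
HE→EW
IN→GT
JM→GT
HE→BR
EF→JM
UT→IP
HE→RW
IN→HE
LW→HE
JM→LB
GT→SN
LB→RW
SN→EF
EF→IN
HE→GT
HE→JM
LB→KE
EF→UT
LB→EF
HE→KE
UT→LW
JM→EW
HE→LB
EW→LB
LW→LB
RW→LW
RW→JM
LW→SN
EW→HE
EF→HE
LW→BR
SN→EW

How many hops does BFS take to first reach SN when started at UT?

Level 0: UT
Level 1: EF, IP, LW, RW
Level 2: BR, EW, GT, HE, IN, JM, LB, SN
Level 3: KE
SN first appears at level 2.

2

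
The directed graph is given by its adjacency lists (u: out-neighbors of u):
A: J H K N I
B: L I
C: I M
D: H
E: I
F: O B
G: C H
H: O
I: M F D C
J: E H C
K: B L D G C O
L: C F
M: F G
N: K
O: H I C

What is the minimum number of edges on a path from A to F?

2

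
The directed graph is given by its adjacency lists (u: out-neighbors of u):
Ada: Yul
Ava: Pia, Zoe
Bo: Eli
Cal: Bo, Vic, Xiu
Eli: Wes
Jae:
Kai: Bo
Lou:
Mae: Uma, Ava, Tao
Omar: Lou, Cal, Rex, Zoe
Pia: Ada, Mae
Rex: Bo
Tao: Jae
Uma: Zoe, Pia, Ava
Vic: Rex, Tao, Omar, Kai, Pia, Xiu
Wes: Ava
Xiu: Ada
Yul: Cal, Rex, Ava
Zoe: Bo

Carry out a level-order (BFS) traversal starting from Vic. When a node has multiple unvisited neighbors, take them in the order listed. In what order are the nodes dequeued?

Vic, Rex, Tao, Omar, Kai, Pia, Xiu, Bo, Jae, Lou, Cal, Zoe, Ada, Mae, Eli, Yul, Uma, Ava, Wes

Visit Vic; enqueue Rex, Tao, Omar, Kai, Pia, Xiu → queue [Rex, Tao, Omar, Kai, Pia, Xiu]
Visit Rex; enqueue Bo → queue [Tao, Omar, Kai, Pia, Xiu, Bo]
Visit Tao; enqueue Jae → queue [Omar, Kai, Pia, Xiu, Bo, Jae]
Visit Omar; enqueue Lou, Cal, Zoe → queue [Kai, Pia, Xiu, Bo, Jae, Lou, Cal, Zoe]
Visit Kai → queue [Pia, Xiu, Bo, Jae, Lou, Cal, Zoe]
Visit Pia; enqueue Ada, Mae → queue [Xiu, Bo, Jae, Lou, Cal, Zoe, Ada, Mae]
Visit Xiu → queue [Bo, Jae, Lou, Cal, Zoe, Ada, Mae]
Visit Bo; enqueue Eli → queue [Jae, Lou, Cal, Zoe, Ada, Mae, Eli]
Visit Jae → queue [Lou, Cal, Zoe, Ada, Mae, Eli]
Visit Lou → queue [Cal, Zoe, Ada, Mae, Eli]
Visit Cal → queue [Zoe, Ada, Mae, Eli]
Visit Zoe → queue [Ada, Mae, Eli]
Visit Ada; enqueue Yul → queue [Mae, Eli, Yul]
Visit Mae; enqueue Uma, Ava → queue [Eli, Yul, Uma, Ava]
Visit Eli; enqueue Wes → queue [Yul, Uma, Ava, Wes]
Visit Yul → queue [Uma, Ava, Wes]
Visit Uma → queue [Ava, Wes]
Visit Ava → queue [Wes]
Visit Wes → queue []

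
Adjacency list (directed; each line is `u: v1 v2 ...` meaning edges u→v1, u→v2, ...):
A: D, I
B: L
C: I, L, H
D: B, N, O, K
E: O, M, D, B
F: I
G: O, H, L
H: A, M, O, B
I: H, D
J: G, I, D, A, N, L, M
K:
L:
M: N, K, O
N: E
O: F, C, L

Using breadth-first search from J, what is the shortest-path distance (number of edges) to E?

2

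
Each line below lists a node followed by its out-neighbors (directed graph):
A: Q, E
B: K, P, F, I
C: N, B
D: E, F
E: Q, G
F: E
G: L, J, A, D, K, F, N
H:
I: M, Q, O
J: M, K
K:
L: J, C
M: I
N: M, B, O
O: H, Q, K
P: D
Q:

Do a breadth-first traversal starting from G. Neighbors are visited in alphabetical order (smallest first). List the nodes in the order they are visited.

G, A, D, F, J, K, L, N, E, Q, M, C, B, O, I, P, H

Visit G; enqueue A, D, F, J, K, L, N → queue [A, D, F, J, K, L, N]
Visit A; enqueue E, Q → queue [D, F, J, K, L, N, E, Q]
Visit D → queue [F, J, K, L, N, E, Q]
Visit F → queue [J, K, L, N, E, Q]
Visit J; enqueue M → queue [K, L, N, E, Q, M]
Visit K → queue [L, N, E, Q, M]
Visit L; enqueue C → queue [N, E, Q, M, C]
Visit N; enqueue B, O → queue [E, Q, M, C, B, O]
Visit E → queue [Q, M, C, B, O]
Visit Q → queue [M, C, B, O]
Visit M; enqueue I → queue [C, B, O, I]
Visit C → queue [B, O, I]
Visit B; enqueue P → queue [O, I, P]
Visit O; enqueue H → queue [I, P, H]
Visit I → queue [P, H]
Visit P → queue [H]
Visit H → queue []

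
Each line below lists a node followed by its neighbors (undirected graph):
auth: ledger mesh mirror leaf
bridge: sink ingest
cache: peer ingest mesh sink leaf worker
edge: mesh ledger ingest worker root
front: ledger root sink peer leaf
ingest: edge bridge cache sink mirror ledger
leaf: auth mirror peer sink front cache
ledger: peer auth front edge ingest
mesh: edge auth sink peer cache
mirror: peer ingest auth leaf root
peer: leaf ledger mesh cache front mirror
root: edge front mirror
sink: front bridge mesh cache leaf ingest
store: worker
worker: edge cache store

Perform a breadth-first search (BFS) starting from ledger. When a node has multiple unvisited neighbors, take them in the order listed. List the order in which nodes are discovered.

Visit ledger; enqueue peer, auth, front, edge, ingest → queue [peer, auth, front, edge, ingest]
Visit peer; enqueue leaf, mesh, cache, mirror → queue [auth, front, edge, ingest, leaf, mesh, cache, mirror]
Visit auth → queue [front, edge, ingest, leaf, mesh, cache, mirror]
Visit front; enqueue root, sink → queue [edge, ingest, leaf, mesh, cache, mirror, root, sink]
Visit edge; enqueue worker → queue [ingest, leaf, mesh, cache, mirror, root, sink, worker]
Visit ingest; enqueue bridge → queue [leaf, mesh, cache, mirror, root, sink, worker, bridge]
Visit leaf → queue [mesh, cache, mirror, root, sink, worker, bridge]
Visit mesh → queue [cache, mirror, root, sink, worker, bridge]
Visit cache → queue [mirror, root, sink, worker, bridge]
Visit mirror → queue [root, sink, worker, bridge]
Visit root → queue [sink, worker, bridge]
Visit sink → queue [worker, bridge]
Visit worker; enqueue store → queue [bridge, store]
Visit bridge → queue [store]
Visit store → queue []

ledger peer auth front edge ingest leaf mesh cache mirror root sink worker bridge store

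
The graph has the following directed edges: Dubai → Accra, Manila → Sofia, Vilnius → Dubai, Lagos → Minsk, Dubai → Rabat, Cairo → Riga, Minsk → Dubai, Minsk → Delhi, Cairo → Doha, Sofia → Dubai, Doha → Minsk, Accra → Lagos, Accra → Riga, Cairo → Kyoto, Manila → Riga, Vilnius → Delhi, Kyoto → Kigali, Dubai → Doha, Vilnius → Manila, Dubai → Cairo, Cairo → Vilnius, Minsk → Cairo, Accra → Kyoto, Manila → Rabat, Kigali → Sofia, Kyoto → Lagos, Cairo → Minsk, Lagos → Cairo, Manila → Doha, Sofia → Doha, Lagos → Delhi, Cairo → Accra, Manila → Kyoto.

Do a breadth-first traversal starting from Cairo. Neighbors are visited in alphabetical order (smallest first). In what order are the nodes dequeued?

Cairo -> Accra -> Doha -> Kyoto -> Minsk -> Riga -> Vilnius -> Lagos -> Kigali -> Delhi -> Dubai -> Manila -> Sofia -> Rabat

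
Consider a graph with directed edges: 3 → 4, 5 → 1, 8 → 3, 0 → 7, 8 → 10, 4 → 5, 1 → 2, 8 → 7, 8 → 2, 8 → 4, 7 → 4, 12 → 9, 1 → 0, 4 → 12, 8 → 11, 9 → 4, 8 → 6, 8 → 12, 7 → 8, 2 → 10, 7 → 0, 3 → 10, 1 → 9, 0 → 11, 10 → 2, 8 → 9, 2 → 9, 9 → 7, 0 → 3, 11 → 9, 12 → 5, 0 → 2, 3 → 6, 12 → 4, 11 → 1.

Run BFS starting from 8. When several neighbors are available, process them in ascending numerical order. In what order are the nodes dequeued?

Visit 8; enqueue 2, 3, 4, 6, 7, 9, 10, 11, 12 → queue [2, 3, 4, 6, 7, 9, 10, 11, 12]
Visit 2 → queue [3, 4, 6, 7, 9, 10, 11, 12]
Visit 3 → queue [4, 6, 7, 9, 10, 11, 12]
Visit 4; enqueue 5 → queue [6, 7, 9, 10, 11, 12, 5]
Visit 6 → queue [7, 9, 10, 11, 12, 5]
Visit 7; enqueue 0 → queue [9, 10, 11, 12, 5, 0]
Visit 9 → queue [10, 11, 12, 5, 0]
Visit 10 → queue [11, 12, 5, 0]
Visit 11; enqueue 1 → queue [12, 5, 0, 1]
Visit 12 → queue [5, 0, 1]
Visit 5 → queue [0, 1]
Visit 0 → queue [1]
Visit 1 → queue []

8 → 2 → 3 → 4 → 6 → 7 → 9 → 10 → 11 → 12 → 5 → 0 → 1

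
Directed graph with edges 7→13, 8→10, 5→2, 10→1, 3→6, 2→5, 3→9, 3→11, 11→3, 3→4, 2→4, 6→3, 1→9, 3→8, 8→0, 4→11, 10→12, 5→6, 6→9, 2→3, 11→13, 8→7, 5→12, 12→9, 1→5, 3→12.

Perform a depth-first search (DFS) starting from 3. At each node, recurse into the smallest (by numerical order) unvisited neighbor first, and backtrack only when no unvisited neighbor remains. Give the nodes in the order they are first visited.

3 → 4 → 11 → 13 → 6 → 9 → 8 → 0 → 7 → 10 → 1 → 5 → 2 → 12

Visit 3
3 → 4
4 → 11
11 → 13
3 → 6
6 → 9
3 → 8
8 → 0
8 → 7
8 → 10
10 → 1
1 → 5
5 → 2
5 → 12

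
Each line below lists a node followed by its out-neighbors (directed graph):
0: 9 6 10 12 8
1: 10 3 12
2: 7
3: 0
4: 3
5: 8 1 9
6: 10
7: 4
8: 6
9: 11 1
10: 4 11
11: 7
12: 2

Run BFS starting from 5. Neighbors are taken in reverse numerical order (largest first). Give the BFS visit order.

5 → 9 → 8 → 1 → 11 → 6 → 12 → 10 → 3 → 7 → 2 → 4 → 0

Visit 5; enqueue 9, 8, 1 → queue [9, 8, 1]
Visit 9; enqueue 11 → queue [8, 1, 11]
Visit 8; enqueue 6 → queue [1, 11, 6]
Visit 1; enqueue 12, 10, 3 → queue [11, 6, 12, 10, 3]
Visit 11; enqueue 7 → queue [6, 12, 10, 3, 7]
Visit 6 → queue [12, 10, 3, 7]
Visit 12; enqueue 2 → queue [10, 3, 7, 2]
Visit 10; enqueue 4 → queue [3, 7, 2, 4]
Visit 3; enqueue 0 → queue [7, 2, 4, 0]
Visit 7 → queue [2, 4, 0]
Visit 2 → queue [4, 0]
Visit 4 → queue [0]
Visit 0 → queue []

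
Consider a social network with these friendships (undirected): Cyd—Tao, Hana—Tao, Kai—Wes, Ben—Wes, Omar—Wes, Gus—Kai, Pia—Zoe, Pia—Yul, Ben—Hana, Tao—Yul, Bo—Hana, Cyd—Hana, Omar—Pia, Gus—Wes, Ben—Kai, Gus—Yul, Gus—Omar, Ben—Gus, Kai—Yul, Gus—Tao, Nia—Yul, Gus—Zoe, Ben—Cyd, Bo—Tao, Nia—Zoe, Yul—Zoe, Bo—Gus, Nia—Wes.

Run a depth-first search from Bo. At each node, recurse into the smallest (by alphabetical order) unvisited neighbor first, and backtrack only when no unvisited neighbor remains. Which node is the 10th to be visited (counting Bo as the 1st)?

Nia

Visit Bo
Bo → Gus
Gus → Ben
Ben → Cyd
Cyd → Hana
Hana → Tao
Tao → Yul
Yul → Kai
Kai → Wes
Wes → Nia
Nia → Zoe
Zoe → Pia
Pia → Omar

Visit order: Bo, Gus, Ben, Cyd, Hana, Tao, Yul, Kai, Wes, Nia, Zoe, Pia, Omar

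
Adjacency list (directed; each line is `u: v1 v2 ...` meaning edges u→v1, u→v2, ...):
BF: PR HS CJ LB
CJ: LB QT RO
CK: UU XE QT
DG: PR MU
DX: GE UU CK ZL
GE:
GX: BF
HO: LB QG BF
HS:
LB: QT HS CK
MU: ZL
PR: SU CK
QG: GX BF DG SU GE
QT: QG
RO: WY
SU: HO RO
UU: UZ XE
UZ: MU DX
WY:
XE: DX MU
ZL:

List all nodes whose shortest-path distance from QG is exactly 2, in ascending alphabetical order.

CJ, HO, HS, LB, MU, PR, RO

Level 0: QG
Level 1: BF, DG, GE, GX, SU
Level 2: CJ, HO, HS, LB, MU, PR, RO
Level 3: CK, QT, WY, ZL
Level 4: UU, XE
Level 5: DX, UZ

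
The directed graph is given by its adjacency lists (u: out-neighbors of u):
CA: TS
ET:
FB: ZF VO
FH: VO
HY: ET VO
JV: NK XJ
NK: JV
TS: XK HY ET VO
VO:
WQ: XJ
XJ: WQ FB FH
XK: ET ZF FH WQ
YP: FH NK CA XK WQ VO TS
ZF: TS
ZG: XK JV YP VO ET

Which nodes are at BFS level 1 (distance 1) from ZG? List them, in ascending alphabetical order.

ET, JV, VO, XK, YP

Level 0: ZG
Level 1: ET, JV, VO, XK, YP
Level 2: CA, FH, NK, TS, WQ, XJ, ZF
Level 3: FB, HY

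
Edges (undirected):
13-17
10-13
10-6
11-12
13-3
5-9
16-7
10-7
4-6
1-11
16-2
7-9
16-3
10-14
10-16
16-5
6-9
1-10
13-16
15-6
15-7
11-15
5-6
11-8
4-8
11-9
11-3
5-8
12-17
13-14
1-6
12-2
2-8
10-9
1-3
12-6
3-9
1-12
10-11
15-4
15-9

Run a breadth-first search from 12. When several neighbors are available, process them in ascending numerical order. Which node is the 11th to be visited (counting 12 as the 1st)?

4

Visit 12; enqueue 1, 2, 6, 11, 17 → queue [1, 2, 6, 11, 17]
Visit 1; enqueue 3, 10 → queue [2, 6, 11, 17, 3, 10]
Visit 2; enqueue 8, 16 → queue [6, 11, 17, 3, 10, 8, 16]
Visit 6; enqueue 4, 5, 9, 15 → queue [11, 17, 3, 10, 8, 16, 4, 5, 9, 15]
Visit 11 → queue [17, 3, 10, 8, 16, 4, 5, 9, 15]
Visit 17; enqueue 13 → queue [3, 10, 8, 16, 4, 5, 9, 15, 13]
Visit 3 → queue [10, 8, 16, 4, 5, 9, 15, 13]
Visit 10; enqueue 7, 14 → queue [8, 16, 4, 5, 9, 15, 13, 7, 14]
Visit 8 → queue [16, 4, 5, 9, 15, 13, 7, 14]
Visit 16 → queue [4, 5, 9, 15, 13, 7, 14]
Visit 4 → queue [5, 9, 15, 13, 7, 14]
Visit 5 → queue [9, 15, 13, 7, 14]
Visit 9 → queue [15, 13, 7, 14]
Visit 15 → queue [13, 7, 14]
Visit 13 → queue [7, 14]
Visit 7 → queue [14]
Visit 14 → queue []

Visit order: 12, 1, 2, 6, 11, 17, 3, 10, 8, 16, 4, 5, 9, 15, 13, 7, 14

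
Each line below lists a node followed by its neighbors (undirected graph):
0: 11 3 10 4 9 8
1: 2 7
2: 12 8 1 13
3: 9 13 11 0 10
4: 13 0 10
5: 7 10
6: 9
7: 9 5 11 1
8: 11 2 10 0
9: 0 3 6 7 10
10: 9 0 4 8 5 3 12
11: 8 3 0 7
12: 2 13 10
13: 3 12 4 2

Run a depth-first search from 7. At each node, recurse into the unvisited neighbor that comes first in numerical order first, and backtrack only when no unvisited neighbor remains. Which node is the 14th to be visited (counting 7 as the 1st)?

Visit 7
7 → 1
1 → 2
2 → 8
8 → 0
0 → 3
3 → 9
9 → 6
9 → 10
10 → 4
4 → 13
13 → 12
10 → 5
3 → 11

Visit order: 7, 1, 2, 8, 0, 3, 9, 6, 10, 4, 13, 12, 5, 11

11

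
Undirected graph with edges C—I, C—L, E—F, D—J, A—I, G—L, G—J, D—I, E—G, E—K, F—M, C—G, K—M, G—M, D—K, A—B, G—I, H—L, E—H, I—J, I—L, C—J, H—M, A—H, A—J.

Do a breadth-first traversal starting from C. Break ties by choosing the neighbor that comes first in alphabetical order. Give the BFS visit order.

C → G → I → J → L → E → M → A → D → H → F → K → B

Visit C; enqueue G, I, J, L → queue [G, I, J, L]
Visit G; enqueue E, M → queue [I, J, L, E, M]
Visit I; enqueue A, D → queue [J, L, E, M, A, D]
Visit J → queue [L, E, M, A, D]
Visit L; enqueue H → queue [E, M, A, D, H]
Visit E; enqueue F, K → queue [M, A, D, H, F, K]
Visit M → queue [A, D, H, F, K]
Visit A; enqueue B → queue [D, H, F, K, B]
Visit D → queue [H, F, K, B]
Visit H → queue [F, K, B]
Visit F → queue [K, B]
Visit K → queue [B]
Visit B → queue []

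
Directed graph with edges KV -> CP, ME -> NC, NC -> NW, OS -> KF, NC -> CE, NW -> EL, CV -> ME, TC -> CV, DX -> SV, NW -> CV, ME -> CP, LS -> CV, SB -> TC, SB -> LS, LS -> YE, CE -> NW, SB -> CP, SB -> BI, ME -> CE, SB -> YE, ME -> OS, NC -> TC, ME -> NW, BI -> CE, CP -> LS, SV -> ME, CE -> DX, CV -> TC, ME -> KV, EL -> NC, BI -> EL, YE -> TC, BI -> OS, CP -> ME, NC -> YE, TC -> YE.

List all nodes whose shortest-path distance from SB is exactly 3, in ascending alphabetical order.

Level 0: SB
Level 1: BI, CP, LS, TC, YE
Level 2: CE, CV, EL, ME, OS
Level 3: DX, KF, KV, NC, NW
Level 4: SV

DX, KF, KV, NC, NW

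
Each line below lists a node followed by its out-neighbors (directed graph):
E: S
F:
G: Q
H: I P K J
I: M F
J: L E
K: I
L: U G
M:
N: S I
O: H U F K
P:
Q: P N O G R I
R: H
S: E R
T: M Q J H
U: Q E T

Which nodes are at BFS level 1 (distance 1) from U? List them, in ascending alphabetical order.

E, Q, T

Level 0: U
Level 1: E, Q, T
Level 2: G, H, I, J, M, N, O, P, R, S
Level 3: F, K, L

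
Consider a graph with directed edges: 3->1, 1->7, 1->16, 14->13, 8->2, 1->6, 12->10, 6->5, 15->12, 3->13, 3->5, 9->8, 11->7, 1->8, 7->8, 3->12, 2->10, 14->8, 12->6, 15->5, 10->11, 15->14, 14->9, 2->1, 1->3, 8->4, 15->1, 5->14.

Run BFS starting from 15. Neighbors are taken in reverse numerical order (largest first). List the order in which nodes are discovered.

Visit 15; enqueue 14, 12, 5, 1 → queue [14, 12, 5, 1]
Visit 14; enqueue 13, 9, 8 → queue [12, 5, 1, 13, 9, 8]
Visit 12; enqueue 10, 6 → queue [5, 1, 13, 9, 8, 10, 6]
Visit 5 → queue [1, 13, 9, 8, 10, 6]
Visit 1; enqueue 16, 7, 3 → queue [13, 9, 8, 10, 6, 16, 7, 3]
Visit 13 → queue [9, 8, 10, 6, 16, 7, 3]
Visit 9 → queue [8, 10, 6, 16, 7, 3]
Visit 8; enqueue 4, 2 → queue [10, 6, 16, 7, 3, 4, 2]
Visit 10; enqueue 11 → queue [6, 16, 7, 3, 4, 2, 11]
Visit 6 → queue [16, 7, 3, 4, 2, 11]
Visit 16 → queue [7, 3, 4, 2, 11]
Visit 7 → queue [3, 4, 2, 11]
Visit 3 → queue [4, 2, 11]
Visit 4 → queue [2, 11]
Visit 2 → queue [11]
Visit 11 → queue []

15, 14, 12, 5, 1, 13, 9, 8, 10, 6, 16, 7, 3, 4, 2, 11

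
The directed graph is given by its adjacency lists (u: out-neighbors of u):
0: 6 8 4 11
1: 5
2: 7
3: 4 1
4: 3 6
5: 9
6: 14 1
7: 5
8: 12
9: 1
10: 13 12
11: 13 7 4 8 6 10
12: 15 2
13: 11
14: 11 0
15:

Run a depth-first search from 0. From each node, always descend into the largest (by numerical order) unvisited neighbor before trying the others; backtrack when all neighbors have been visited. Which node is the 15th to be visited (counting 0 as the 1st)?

Visit 0
0 → 11
11 → 13
11 → 10
10 → 12
12 → 15
12 → 2
2 → 7
7 → 5
5 → 9
9 → 1
11 → 8
11 → 6
6 → 14
11 → 4
4 → 3

Visit order: 0, 11, 13, 10, 12, 15, 2, 7, 5, 9, 1, 8, 6, 14, 4, 3

4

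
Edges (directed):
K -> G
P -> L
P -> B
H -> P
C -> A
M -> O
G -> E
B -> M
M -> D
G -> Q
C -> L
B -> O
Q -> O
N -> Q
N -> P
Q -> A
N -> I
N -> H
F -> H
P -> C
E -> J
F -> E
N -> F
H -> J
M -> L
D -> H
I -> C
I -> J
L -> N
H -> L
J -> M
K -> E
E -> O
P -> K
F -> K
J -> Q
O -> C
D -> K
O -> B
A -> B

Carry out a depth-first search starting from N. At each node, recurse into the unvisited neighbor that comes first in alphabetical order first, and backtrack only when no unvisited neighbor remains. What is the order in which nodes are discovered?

Visit N
N → F
F → E
E → J
J → M
M → D
D → H
H → L
H → P
P → B
B → O
O → C
C → A
P → K
K → G
G → Q
N → I

N -> F -> E -> J -> M -> D -> H -> L -> P -> B -> O -> C -> A -> K -> G -> Q -> I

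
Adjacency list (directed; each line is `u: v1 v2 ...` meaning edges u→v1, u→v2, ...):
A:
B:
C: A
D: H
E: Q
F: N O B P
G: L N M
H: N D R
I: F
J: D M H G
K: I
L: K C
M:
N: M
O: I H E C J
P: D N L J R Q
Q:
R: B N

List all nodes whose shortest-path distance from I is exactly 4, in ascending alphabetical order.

A, G, K

Level 0: I
Level 1: F
Level 2: B, N, O, P
Level 3: C, D, E, H, J, L, M, Q, R
Level 4: A, G, K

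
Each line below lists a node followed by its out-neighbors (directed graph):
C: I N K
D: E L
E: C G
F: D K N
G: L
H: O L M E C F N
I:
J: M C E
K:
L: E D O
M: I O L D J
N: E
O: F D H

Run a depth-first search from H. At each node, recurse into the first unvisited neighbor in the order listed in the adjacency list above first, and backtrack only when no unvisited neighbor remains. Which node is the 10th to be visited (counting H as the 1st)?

G

Visit H
H → O
O → F
F → D
D → E
E → C
C → I
C → N
C → K
E → G
G → L
H → M
M → J

Visit order: H, O, F, D, E, C, I, N, K, G, L, M, J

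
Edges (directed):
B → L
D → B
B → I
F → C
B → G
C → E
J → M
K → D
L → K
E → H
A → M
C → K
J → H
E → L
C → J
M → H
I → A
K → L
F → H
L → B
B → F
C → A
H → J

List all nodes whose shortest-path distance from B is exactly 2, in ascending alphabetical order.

Level 0: B
Level 1: F, G, I, L
Level 2: A, C, H, K
Level 3: D, E, J, M

A, C, H, K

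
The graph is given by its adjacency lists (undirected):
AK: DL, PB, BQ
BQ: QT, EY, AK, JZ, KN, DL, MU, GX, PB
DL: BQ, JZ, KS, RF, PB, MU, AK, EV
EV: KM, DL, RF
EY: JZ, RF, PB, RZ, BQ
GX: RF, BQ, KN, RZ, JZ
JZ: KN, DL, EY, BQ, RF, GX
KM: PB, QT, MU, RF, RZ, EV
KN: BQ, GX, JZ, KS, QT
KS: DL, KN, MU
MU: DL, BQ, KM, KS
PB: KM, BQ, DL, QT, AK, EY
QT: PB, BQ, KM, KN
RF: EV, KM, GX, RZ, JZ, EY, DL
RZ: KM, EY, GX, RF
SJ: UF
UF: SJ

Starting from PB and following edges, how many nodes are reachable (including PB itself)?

15

BFS from PB visits: PB, AK, BQ, DL, EY, KM, QT, GX, JZ, KN, MU, EV, KS, RF, RZ
Reachable nodes: 15 of 17 total.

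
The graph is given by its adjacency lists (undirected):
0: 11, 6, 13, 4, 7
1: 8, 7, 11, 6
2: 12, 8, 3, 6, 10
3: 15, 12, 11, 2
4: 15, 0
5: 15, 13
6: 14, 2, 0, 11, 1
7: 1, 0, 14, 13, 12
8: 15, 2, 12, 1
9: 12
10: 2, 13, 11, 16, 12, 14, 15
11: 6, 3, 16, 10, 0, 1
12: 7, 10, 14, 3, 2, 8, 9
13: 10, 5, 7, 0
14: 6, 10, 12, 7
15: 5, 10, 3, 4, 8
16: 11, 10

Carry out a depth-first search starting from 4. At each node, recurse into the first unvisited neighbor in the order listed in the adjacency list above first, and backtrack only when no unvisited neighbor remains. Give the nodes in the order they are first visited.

4 -> 15 -> 5 -> 13 -> 10 -> 2 -> 12 -> 7 -> 1 -> 8 -> 11 -> 6 -> 14 -> 0 -> 3 -> 16 -> 9

Visit 4
4 → 15
15 → 5
5 → 13
13 → 10
10 → 2
2 → 12
12 → 7
7 → 1
1 → 8
1 → 11
11 → 6
6 → 14
6 → 0
11 → 3
11 → 16
12 → 9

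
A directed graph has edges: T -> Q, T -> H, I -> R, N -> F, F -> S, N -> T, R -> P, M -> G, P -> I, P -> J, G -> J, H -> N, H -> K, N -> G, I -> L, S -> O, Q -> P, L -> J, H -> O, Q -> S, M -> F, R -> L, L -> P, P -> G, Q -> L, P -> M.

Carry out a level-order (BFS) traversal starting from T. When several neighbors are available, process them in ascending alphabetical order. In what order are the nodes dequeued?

T H Q K N O L P S F G J I M R

Visit T; enqueue H, Q → queue [H, Q]
Visit H; enqueue K, N, O → queue [Q, K, N, O]
Visit Q; enqueue L, P, S → queue [K, N, O, L, P, S]
Visit K → queue [N, O, L, P, S]
Visit N; enqueue F, G → queue [O, L, P, S, F, G]
Visit O → queue [L, P, S, F, G]
Visit L; enqueue J → queue [P, S, F, G, J]
Visit P; enqueue I, M → queue [S, F, G, J, I, M]
Visit S → queue [F, G, J, I, M]
Visit F → queue [G, J, I, M]
Visit G → queue [J, I, M]
Visit J → queue [I, M]
Visit I; enqueue R → queue [M, R]
Visit M → queue [R]
Visit R → queue []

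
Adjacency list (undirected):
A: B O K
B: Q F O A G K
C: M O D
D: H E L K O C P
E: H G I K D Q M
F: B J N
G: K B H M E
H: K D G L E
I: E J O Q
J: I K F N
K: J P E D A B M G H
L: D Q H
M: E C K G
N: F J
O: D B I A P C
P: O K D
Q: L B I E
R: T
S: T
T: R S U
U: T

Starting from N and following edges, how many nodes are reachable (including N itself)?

BFS from N visits: N, J, F, K, I, B, P, M, H, G, E, D, A, Q, O, C, L
Reachable nodes: 17 of 21 total.

17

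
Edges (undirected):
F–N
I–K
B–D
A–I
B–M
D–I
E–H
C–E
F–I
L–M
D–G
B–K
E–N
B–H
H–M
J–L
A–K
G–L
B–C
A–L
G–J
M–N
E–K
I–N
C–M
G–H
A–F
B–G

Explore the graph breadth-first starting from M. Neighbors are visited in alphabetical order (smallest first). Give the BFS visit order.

Visit M; enqueue B, C, H, L, N → queue [B, C, H, L, N]
Visit B; enqueue D, G, K → queue [C, H, L, N, D, G, K]
Visit C; enqueue E → queue [H, L, N, D, G, K, E]
Visit H → queue [L, N, D, G, K, E]
Visit L; enqueue A, J → queue [N, D, G, K, E, A, J]
Visit N; enqueue F, I → queue [D, G, K, E, A, J, F, I]
Visit D → queue [G, K, E, A, J, F, I]
Visit G → queue [K, E, A, J, F, I]
Visit K → queue [E, A, J, F, I]
Visit E → queue [A, J, F, I]
Visit A → queue [J, F, I]
Visit J → queue [F, I]
Visit F → queue [I]
Visit I → queue []

M, B, C, H, L, N, D, G, K, E, A, J, F, I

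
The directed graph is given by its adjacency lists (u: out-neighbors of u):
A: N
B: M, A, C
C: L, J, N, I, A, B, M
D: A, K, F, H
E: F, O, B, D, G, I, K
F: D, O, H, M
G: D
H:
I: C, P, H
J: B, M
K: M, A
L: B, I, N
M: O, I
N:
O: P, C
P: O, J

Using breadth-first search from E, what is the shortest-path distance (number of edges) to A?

2

Level 0: E
Level 1: B, D, F, G, I, K, O
Level 2: A, C, H, M, P
Level 3: J, L, N
A first appears at level 2.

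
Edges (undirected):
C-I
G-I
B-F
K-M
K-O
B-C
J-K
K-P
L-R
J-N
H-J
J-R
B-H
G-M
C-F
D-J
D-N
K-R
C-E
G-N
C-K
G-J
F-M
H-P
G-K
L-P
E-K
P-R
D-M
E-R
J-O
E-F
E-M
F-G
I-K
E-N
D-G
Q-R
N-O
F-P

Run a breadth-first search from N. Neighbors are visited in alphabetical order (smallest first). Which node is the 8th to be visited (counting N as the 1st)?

C

Visit N; enqueue D, E, G, J, O → queue [D, E, G, J, O]
Visit D; enqueue M → queue [E, G, J, O, M]
Visit E; enqueue C, F, K, R → queue [G, J, O, M, C, F, K, R]
Visit G; enqueue I → queue [J, O, M, C, F, K, R, I]
Visit J; enqueue H → queue [O, M, C, F, K, R, I, H]
Visit O → queue [M, C, F, K, R, I, H]
Visit M → queue [C, F, K, R, I, H]
Visit C; enqueue B → queue [F, K, R, I, H, B]
Visit F; enqueue P → queue [K, R, I, H, B, P]
Visit K → queue [R, I, H, B, P]
Visit R; enqueue L, Q → queue [I, H, B, P, L, Q]
Visit I → queue [H, B, P, L, Q]
Visit H → queue [B, P, L, Q]
Visit B → queue [P, L, Q]
Visit P → queue [L, Q]
Visit L → queue [Q]
Visit Q → queue []

Visit order: N, D, E, G, J, O, M, C, F, K, R, I, H, B, P, L, Q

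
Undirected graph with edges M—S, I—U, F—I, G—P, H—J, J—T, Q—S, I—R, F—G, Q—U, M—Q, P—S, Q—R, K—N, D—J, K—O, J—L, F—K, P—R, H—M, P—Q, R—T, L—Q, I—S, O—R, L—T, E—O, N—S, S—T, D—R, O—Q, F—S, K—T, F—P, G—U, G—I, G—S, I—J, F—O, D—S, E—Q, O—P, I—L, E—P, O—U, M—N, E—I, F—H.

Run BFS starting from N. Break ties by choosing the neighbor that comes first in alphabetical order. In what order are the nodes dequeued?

Visit N; enqueue K, M, S → queue [K, M, S]
Visit K; enqueue F, O, T → queue [M, S, F, O, T]
Visit M; enqueue H, Q → queue [S, F, O, T, H, Q]
Visit S; enqueue D, G, I, P → queue [F, O, T, H, Q, D, G, I, P]
Visit F → queue [O, T, H, Q, D, G, I, P]
Visit O; enqueue E, R, U → queue [T, H, Q, D, G, I, P, E, R, U]
Visit T; enqueue J, L → queue [H, Q, D, G, I, P, E, R, U, J, L]
Visit H → queue [Q, D, G, I, P, E, R, U, J, L]
Visit Q → queue [D, G, I, P, E, R, U, J, L]
Visit D → queue [G, I, P, E, R, U, J, L]
Visit G → queue [I, P, E, R, U, J, L]
Visit I → queue [P, E, R, U, J, L]
Visit P → queue [E, R, U, J, L]
Visit E → queue [R, U, J, L]
Visit R → queue [U, J, L]
Visit U → queue [J, L]
Visit J → queue [L]
Visit L → queue []

N -> K -> M -> S -> F -> O -> T -> H -> Q -> D -> G -> I -> P -> E -> R -> U -> J -> L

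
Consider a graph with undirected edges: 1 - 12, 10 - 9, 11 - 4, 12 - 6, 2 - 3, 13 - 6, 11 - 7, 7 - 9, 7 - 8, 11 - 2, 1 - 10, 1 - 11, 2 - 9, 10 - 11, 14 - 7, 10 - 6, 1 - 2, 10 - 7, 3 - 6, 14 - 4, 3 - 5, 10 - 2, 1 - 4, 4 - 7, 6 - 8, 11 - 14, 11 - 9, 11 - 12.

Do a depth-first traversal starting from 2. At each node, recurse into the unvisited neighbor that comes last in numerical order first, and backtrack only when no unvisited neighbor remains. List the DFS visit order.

Visit 2
2 → 11
11 → 14
14 → 7
7 → 10
10 → 9
10 → 6
6 → 13
6 → 12
12 → 1
1 → 4
6 → 8
6 → 3
3 → 5

2 → 11 → 14 → 7 → 10 → 9 → 6 → 13 → 12 → 1 → 4 → 8 → 3 → 5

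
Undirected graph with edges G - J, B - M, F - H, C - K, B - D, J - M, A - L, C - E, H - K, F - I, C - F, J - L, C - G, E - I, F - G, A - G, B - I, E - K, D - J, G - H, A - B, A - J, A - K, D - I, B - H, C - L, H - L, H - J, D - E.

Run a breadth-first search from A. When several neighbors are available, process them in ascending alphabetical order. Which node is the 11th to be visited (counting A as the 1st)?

Visit A; enqueue B, G, J, K, L → queue [B, G, J, K, L]
Visit B; enqueue D, H, I, M → queue [G, J, K, L, D, H, I, M]
Visit G; enqueue C, F → queue [J, K, L, D, H, I, M, C, F]
Visit J → queue [K, L, D, H, I, M, C, F]
Visit K; enqueue E → queue [L, D, H, I, M, C, F, E]
Visit L → queue [D, H, I, M, C, F, E]
Visit D → queue [H, I, M, C, F, E]
Visit H → queue [I, M, C, F, E]
Visit I → queue [M, C, F, E]
Visit M → queue [C, F, E]
Visit C → queue [F, E]
Visit F → queue [E]
Visit E → queue []

Visit order: A, B, G, J, K, L, D, H, I, M, C, F, E

C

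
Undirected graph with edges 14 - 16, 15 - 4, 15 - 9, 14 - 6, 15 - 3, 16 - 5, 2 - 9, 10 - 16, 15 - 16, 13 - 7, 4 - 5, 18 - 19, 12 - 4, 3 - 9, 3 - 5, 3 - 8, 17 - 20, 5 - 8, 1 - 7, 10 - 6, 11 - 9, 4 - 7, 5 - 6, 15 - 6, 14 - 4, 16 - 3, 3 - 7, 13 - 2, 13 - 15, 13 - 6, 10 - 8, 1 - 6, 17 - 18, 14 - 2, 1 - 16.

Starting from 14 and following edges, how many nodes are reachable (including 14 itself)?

BFS from 14 visits: 14, 16, 6, 4, 2, 15, 10, 5, 3, 1, 13, 12, 7, 9, 8, 11
Reachable nodes: 16 of 20 total.

16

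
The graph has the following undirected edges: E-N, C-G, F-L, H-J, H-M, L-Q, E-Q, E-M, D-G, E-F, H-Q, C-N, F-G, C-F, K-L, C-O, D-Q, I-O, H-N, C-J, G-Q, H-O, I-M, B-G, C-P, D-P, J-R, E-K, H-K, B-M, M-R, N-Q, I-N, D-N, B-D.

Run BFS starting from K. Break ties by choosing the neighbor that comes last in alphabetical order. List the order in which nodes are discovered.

K, L, H, E, Q, F, O, N, M, J, G, D, C, I, R, B, P

Visit K; enqueue L, H, E → queue [L, H, E]
Visit L; enqueue Q, F → queue [H, E, Q, F]
Visit H; enqueue O, N, M, J → queue [E, Q, F, O, N, M, J]
Visit E → queue [Q, F, O, N, M, J]
Visit Q; enqueue G, D → queue [F, O, N, M, J, G, D]
Visit F; enqueue C → queue [O, N, M, J, G, D, C]
Visit O; enqueue I → queue [N, M, J, G, D, C, I]
Visit N → queue [M, J, G, D, C, I]
Visit M; enqueue R, B → queue [J, G, D, C, I, R, B]
Visit J → queue [G, D, C, I, R, B]
Visit G → queue [D, C, I, R, B]
Visit D; enqueue P → queue [C, I, R, B, P]
Visit C → queue [I, R, B, P]
Visit I → queue [R, B, P]
Visit R → queue [B, P]
Visit B → queue [P]
Visit P → queue []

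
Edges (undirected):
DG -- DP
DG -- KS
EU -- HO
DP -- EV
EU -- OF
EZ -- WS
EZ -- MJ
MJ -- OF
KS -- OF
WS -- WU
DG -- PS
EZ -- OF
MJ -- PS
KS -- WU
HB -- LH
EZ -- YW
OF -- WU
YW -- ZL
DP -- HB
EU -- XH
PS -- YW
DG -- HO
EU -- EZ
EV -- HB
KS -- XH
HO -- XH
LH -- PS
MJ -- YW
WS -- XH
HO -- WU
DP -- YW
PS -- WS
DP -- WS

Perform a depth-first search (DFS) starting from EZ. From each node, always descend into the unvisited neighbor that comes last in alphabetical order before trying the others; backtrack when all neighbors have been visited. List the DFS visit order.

Visit EZ
EZ → YW
YW → ZL
YW → PS
PS → WS
WS → XH
XH → KS
KS → WU
WU → OF
OF → MJ
OF → EU
EU → HO
HO → DG
DG → DP
DP → HB
HB → LH
HB → EV

EZ -> YW -> ZL -> PS -> WS -> XH -> KS -> WU -> OF -> MJ -> EU -> HO -> DG -> DP -> HB -> LH -> EV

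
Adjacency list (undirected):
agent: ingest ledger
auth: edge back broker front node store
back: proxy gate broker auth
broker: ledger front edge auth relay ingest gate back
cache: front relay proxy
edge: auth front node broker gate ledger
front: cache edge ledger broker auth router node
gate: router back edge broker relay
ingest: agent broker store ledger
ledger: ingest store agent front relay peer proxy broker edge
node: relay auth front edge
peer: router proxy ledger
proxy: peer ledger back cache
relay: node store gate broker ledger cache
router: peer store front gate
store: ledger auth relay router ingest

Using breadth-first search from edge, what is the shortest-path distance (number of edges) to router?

Level 0: edge
Level 1: auth, broker, front, gate, ledger, node
Level 2: agent, back, cache, ingest, peer, proxy, relay, router, store
router first appears at level 2.

2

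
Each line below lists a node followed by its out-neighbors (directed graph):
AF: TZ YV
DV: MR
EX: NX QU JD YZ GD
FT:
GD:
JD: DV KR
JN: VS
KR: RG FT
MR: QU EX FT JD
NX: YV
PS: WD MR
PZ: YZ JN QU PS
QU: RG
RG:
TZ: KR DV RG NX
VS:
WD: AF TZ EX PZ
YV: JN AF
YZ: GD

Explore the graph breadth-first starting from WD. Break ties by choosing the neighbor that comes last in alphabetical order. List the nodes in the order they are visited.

Visit WD; enqueue TZ, PZ, EX, AF → queue [TZ, PZ, EX, AF]
Visit TZ; enqueue RG, NX, KR, DV → queue [PZ, EX, AF, RG, NX, KR, DV]
Visit PZ; enqueue YZ, QU, PS, JN → queue [EX, AF, RG, NX, KR, DV, YZ, QU, PS, JN]
Visit EX; enqueue JD, GD → queue [AF, RG, NX, KR, DV, YZ, QU, PS, JN, JD, GD]
Visit AF; enqueue YV → queue [RG, NX, KR, DV, YZ, QU, PS, JN, JD, GD, YV]
Visit RG → queue [NX, KR, DV, YZ, QU, PS, JN, JD, GD, YV]
Visit NX → queue [KR, DV, YZ, QU, PS, JN, JD, GD, YV]
Visit KR; enqueue FT → queue [DV, YZ, QU, PS, JN, JD, GD, YV, FT]
Visit DV; enqueue MR → queue [YZ, QU, PS, JN, JD, GD, YV, FT, MR]
Visit YZ → queue [QU, PS, JN, JD, GD, YV, FT, MR]
Visit QU → queue [PS, JN, JD, GD, YV, FT, MR]
Visit PS → queue [JN, JD, GD, YV, FT, MR]
Visit JN; enqueue VS → queue [JD, GD, YV, FT, MR, VS]
Visit JD → queue [GD, YV, FT, MR, VS]
Visit GD → queue [YV, FT, MR, VS]
Visit YV → queue [FT, MR, VS]
Visit FT → queue [MR, VS]
Visit MR → queue [VS]
Visit VS → queue []

WD, TZ, PZ, EX, AF, RG, NX, KR, DV, YZ, QU, PS, JN, JD, GD, YV, FT, MR, VS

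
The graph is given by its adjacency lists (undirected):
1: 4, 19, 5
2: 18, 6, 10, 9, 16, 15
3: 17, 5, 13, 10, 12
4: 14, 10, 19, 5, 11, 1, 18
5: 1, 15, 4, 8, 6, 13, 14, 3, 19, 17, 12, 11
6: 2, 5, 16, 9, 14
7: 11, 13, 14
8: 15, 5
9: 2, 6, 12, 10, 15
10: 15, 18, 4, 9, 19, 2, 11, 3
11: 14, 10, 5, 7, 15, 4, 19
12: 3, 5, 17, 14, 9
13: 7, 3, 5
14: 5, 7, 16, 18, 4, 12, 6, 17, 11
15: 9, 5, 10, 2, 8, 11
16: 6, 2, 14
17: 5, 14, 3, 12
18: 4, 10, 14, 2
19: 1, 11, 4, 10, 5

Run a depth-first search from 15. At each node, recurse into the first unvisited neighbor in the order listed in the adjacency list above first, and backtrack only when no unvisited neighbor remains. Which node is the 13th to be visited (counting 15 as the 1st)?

17

Visit 15
15 → 9
9 → 2
2 → 18
18 → 4
4 → 14
14 → 5
5 → 1
1 → 19
19 → 11
11 → 10
10 → 3
3 → 17
17 → 12
3 → 13
13 → 7
5 → 8
5 → 6
6 → 16

Visit order: 15, 9, 2, 18, 4, 14, 5, 1, 19, 11, 10, 3, 17, 12, 13, 7, 8, 6, 16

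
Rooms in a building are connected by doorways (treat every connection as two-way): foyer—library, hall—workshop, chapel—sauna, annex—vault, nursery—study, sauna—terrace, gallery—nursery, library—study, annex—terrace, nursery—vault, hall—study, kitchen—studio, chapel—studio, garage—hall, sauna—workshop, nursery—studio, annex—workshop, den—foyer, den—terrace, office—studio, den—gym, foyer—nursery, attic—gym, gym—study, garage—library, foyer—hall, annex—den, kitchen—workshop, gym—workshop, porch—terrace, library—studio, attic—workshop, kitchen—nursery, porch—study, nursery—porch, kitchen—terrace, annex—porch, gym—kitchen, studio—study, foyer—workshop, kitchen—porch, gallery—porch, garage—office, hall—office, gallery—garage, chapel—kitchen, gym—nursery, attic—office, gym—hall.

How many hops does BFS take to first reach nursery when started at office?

2

Level 0: office
Level 1: attic, garage, hall, studio
Level 2: chapel, foyer, gallery, gym, kitchen, library, nursery, study, workshop
Level 3: annex, den, porch, sauna, terrace, vault
nursery first appears at level 2.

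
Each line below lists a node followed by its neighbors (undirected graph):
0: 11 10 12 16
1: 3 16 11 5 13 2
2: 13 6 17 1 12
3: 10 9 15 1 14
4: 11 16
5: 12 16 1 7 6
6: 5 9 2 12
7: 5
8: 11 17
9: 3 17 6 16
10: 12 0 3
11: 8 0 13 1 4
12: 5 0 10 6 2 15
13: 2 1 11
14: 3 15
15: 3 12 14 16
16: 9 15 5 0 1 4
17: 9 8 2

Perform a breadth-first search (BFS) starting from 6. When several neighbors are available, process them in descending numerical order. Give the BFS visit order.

6 -> 12 -> 9 -> 5 -> 2 -> 15 -> 10 -> 0 -> 17 -> 16 -> 3 -> 7 -> 1 -> 13 -> 14 -> 11 -> 8 -> 4

Visit 6; enqueue 12, 9, 5, 2 → queue [12, 9, 5, 2]
Visit 12; enqueue 15, 10, 0 → queue [9, 5, 2, 15, 10, 0]
Visit 9; enqueue 17, 16, 3 → queue [5, 2, 15, 10, 0, 17, 16, 3]
Visit 5; enqueue 7, 1 → queue [2, 15, 10, 0, 17, 16, 3, 7, 1]
Visit 2; enqueue 13 → queue [15, 10, 0, 17, 16, 3, 7, 1, 13]
Visit 15; enqueue 14 → queue [10, 0, 17, 16, 3, 7, 1, 13, 14]
Visit 10 → queue [0, 17, 16, 3, 7, 1, 13, 14]
Visit 0; enqueue 11 → queue [17, 16, 3, 7, 1, 13, 14, 11]
Visit 17; enqueue 8 → queue [16, 3, 7, 1, 13, 14, 11, 8]
Visit 16; enqueue 4 → queue [3, 7, 1, 13, 14, 11, 8, 4]
Visit 3 → queue [7, 1, 13, 14, 11, 8, 4]
Visit 7 → queue [1, 13, 14, 11, 8, 4]
Visit 1 → queue [13, 14, 11, 8, 4]
Visit 13 → queue [14, 11, 8, 4]
Visit 14 → queue [11, 8, 4]
Visit 11 → queue [8, 4]
Visit 8 → queue [4]
Visit 4 → queue []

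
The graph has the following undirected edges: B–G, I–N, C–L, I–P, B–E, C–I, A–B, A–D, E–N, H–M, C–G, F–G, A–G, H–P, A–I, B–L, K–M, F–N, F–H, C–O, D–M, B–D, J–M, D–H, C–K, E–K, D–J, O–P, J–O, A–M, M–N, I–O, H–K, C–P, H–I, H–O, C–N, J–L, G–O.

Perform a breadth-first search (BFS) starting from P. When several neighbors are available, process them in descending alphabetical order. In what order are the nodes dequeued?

P -> O -> I -> H -> C -> J -> G -> N -> A -> M -> K -> F -> D -> L -> B -> E

Visit P; enqueue O, I, H, C → queue [O, I, H, C]
Visit O; enqueue J, G → queue [I, H, C, J, G]
Visit I; enqueue N, A → queue [H, C, J, G, N, A]
Visit H; enqueue M, K, F, D → queue [C, J, G, N, A, M, K, F, D]
Visit C; enqueue L → queue [J, G, N, A, M, K, F, D, L]
Visit J → queue [G, N, A, M, K, F, D, L]
Visit G; enqueue B → queue [N, A, M, K, F, D, L, B]
Visit N; enqueue E → queue [A, M, K, F, D, L, B, E]
Visit A → queue [M, K, F, D, L, B, E]
Visit M → queue [K, F, D, L, B, E]
Visit K → queue [F, D, L, B, E]
Visit F → queue [D, L, B, E]
Visit D → queue [L, B, E]
Visit L → queue [B, E]
Visit B → queue [E]
Visit E → queue []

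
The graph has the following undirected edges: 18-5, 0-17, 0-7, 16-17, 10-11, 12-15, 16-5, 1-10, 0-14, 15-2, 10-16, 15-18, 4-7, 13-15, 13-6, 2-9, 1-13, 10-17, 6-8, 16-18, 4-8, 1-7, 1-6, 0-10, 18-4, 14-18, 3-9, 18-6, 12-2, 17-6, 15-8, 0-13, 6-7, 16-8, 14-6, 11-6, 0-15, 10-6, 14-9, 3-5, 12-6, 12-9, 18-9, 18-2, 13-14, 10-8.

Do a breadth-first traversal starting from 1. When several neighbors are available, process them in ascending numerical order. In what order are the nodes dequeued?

1 → 6 → 7 → 10 → 13 → 8 → 11 → 12 → 14 → 17 → 18 → 0 → 4 → 16 → 15 → 2 → 9 → 5 → 3

Visit 1; enqueue 6, 7, 10, 13 → queue [6, 7, 10, 13]
Visit 6; enqueue 8, 11, 12, 14, 17, 18 → queue [7, 10, 13, 8, 11, 12, 14, 17, 18]
Visit 7; enqueue 0, 4 → queue [10, 13, 8, 11, 12, 14, 17, 18, 0, 4]
Visit 10; enqueue 16 → queue [13, 8, 11, 12, 14, 17, 18, 0, 4, 16]
Visit 13; enqueue 15 → queue [8, 11, 12, 14, 17, 18, 0, 4, 16, 15]
Visit 8 → queue [11, 12, 14, 17, 18, 0, 4, 16, 15]
Visit 11 → queue [12, 14, 17, 18, 0, 4, 16, 15]
Visit 12; enqueue 2, 9 → queue [14, 17, 18, 0, 4, 16, 15, 2, 9]
Visit 14 → queue [17, 18, 0, 4, 16, 15, 2, 9]
Visit 17 → queue [18, 0, 4, 16, 15, 2, 9]
Visit 18; enqueue 5 → queue [0, 4, 16, 15, 2, 9, 5]
Visit 0 → queue [4, 16, 15, 2, 9, 5]
Visit 4 → queue [16, 15, 2, 9, 5]
Visit 16 → queue [15, 2, 9, 5]
Visit 15 → queue [2, 9, 5]
Visit 2 → queue [9, 5]
Visit 9; enqueue 3 → queue [5, 3]
Visit 5 → queue [3]
Visit 3 → queue []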